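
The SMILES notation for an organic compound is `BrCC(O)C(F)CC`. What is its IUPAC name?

The longest carbon chain that includes the –OH group has 5 carbons, so the parent hydride is pentane.
An alcohol (–OH) is the principal characteristic group, giving the suffix -ol.
Choose the numbering such that numbering from this end puts the hydroxyl group at C-2 rather than C-4.
That gives the hydroxyl at C-2; a bromo group at C-1; a fluoro group at C-3.
The substituents are ordered alphabetically, ignoring any di-/tri- multipliers.
The name is 1-bromo-3-fluoropentan-2-ol.

1-bromo-3-fluoropentan-2-ol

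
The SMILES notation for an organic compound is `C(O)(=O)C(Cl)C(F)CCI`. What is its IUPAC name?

2-chloro-3-fluoro-5-iodopentanoic acid

The longest chain bearing the –COOH group is 5 carbons long (pentane).
The highest-priority functional group is a carboxylic acid (terminal –COOH), so the name ends in -oic acid.
Number the chain so that the carboxylic acid carbon is C-1 by definition.
With this numbering: a chloro group at C-2; a fluoro group at C-3; an iodo group at C-5.
Prefixes are listed alphabetically: chloro, fluoro, iodo.
The name is 2-chloro-3-fluoro-5-iodopentanoic acid.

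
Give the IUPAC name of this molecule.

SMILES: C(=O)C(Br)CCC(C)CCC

Counting along the main chain through the –CHO group gives 8 carbons: the parent is octane.
The principal characteristic group is an aldehyde (terminal –CHO), named with the suffix -al.
Number the chain so that the aldehyde carbon is C-1 by definition.
With this numbering: a bromo group at C-2; a methyl group at C-5.
The substituents are ordered alphabetically, ignoring any di-/tri- multipliers.
Assembling the pieces gives 2-bromo-5-methyloctanal.

2-bromo-5-methyloctanal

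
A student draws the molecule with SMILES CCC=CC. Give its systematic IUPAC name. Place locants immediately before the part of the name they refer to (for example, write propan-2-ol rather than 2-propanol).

pent-2-ene

Counting along the main chain through the multiple bond gives 5 carbons: the parent is pentane.
There is one C=C double bond, indicated by the ending -ene.
The numbering direction is chosen so that numbering from this end puts the double bond at C-2 rather than C-3.
With this numbering: the double bond between C-2 and C-3.
The name is pent-2-ene.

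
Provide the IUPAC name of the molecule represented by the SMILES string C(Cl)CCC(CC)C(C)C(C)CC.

1-chloro-4-ethyl-5,6-dimethyloctane

The longest carbon chain is 8 atoms: the parent is octane.
Choose the numbering such that the substituent locant set {1,4,5,6} is lower than {3,4,5,8} at the first point of difference.
With this numbering: a chloro group at C-1; an ethyl group at C-4; methyl groups at C-5 and C-6.
Prefixes are listed alphabetically: chloro, ethyl, methyl.
The name is 1-chloro-4-ethyl-5,6-dimethyloctane.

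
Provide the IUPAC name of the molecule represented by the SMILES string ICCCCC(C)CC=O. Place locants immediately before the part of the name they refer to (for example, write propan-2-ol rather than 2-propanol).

Counting along the main chain through the –CHO group gives 7 carbons: the parent is heptane.
The principal characteristic group is an aldehyde (terminal –CHO), named with the suffix -al.
Choose the numbering such that the aldehyde carbon is C-1 by definition.
This places an iodo group at C-7; a methyl group at C-3.
The substituents are ordered alphabetically, ignoring any di-/tri- multipliers.
The name is 7-iodo-3-methylheptanal.

7-iodo-3-methylheptanal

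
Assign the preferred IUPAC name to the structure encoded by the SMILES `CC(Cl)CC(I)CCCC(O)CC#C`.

The longest carbon chain that includes the –OH group and the multiple bond has 11 carbons, so the parent hydride is undecane.
An alcohol (–OH) is the principal characteristic group, giving the suffix -ol.
The chain contains a C≡C triple bond, so the unsaturation ending is -yne.
The numbering direction is chosen so that numbering from this end puts the hydroxyl group at C-4 rather than C-8.
With this numbering: the hydroxyl at C-4; the triple bond between C-1 and C-2; a chloro group at C-10; an iodo group at C-8.
Prefixes are listed alphabetically: chloro, iodo.
Putting it together: 10-chloro-8-iodoundec-1-yn-4-ol.

10-chloro-8-iodoundec-1-yn-4-ol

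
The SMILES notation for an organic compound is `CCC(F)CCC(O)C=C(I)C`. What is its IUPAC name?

7-fluoro-2-iodonon-2-en-4-ol

Counting along the main chain through the –OH group and the multiple bond gives 9 carbons: the parent is nonane.
The principal characteristic group is an alcohol (–OH), named with the suffix -ol.
A C=C double bond in the chain gives the infix -ene-.
The numbering direction is chosen so that numbering from this end puts the hydroxyl group at C-4 rather than C-6.
This places the hydroxyl at C-4; the double bond between C-2 and C-3; a fluoro group at C-7; an iodo group at C-2.
Prefixes are listed alphabetically: fluoro, iodo.
The name is 7-fluoro-2-iodonon-2-en-4-ol.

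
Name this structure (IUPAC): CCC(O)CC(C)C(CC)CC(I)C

6-ethyl-8-iodo-5-methylnonan-3-ol

Counting along the main chain through the –OH group gives 9 carbons: the parent is nonane.
The highest-priority functional group is an alcohol (–OH), so the name ends in -ol.
The numbering direction is chosen so that numbering from this end puts the hydroxyl group at C-3 rather than C-7.
That gives the hydroxyl at C-3; an ethyl group at C-6; an iodo group at C-8; a methyl group at C-5.
The substituents are ordered alphabetically, ignoring any di-/tri- multipliers.
The name is 6-ethyl-8-iodo-5-methylnonan-3-ol.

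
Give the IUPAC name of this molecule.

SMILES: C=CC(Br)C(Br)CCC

3,4-dibromohept-1-ene

Counting along the main chain through the multiple bond gives 7 carbons: the parent is heptane.
A C=C double bond in the chain gives the infix -ene-.
Choose the numbering such that numbering from this end puts the double bond at C-1 rather than C-6.
This places the double bond between C-1 and C-2; bromo groups at C-3 and C-4.
Assembling the pieces gives 3,4-dibromohept-1-ene.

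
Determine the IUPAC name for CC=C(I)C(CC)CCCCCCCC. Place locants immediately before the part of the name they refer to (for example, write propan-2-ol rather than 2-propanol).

4-ethyl-3-iodododec-2-ene

The longest chain bearing the multiple bond is 12 carbons long (dodecane).
The chain contains a C=C double bond, so the unsaturation ending is -ene.
The numbering direction is chosen so that numbering from this end puts the double bond at C-2 rather than C-10.
This places the double bond between C-2 and C-3; an ethyl group at C-4; an iodo group at C-3.
Prefixes are listed alphabetically: ethyl, iodo.
Putting it together: 4-ethyl-3-iodododec-2-ene.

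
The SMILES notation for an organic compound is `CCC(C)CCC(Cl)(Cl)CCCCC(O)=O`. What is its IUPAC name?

The longest carbon chain that includes the –COOH group has 11 carbons, so the parent hydride is undecane.
The highest-priority functional group is a carboxylic acid (terminal –COOH), so the name ends in -oic acid.
Choose the numbering such that the carboxylic acid carbon is C-1 by definition.
With this numbering: two chloro groups at C-6; a methyl group at C-9.
The substituents are ordered alphabetically, ignoring any di-/tri- multipliers.
Putting it together: 6,6-dichloro-9-methylundecanoic acid.

6,6-dichloro-9-methylundecanoic acid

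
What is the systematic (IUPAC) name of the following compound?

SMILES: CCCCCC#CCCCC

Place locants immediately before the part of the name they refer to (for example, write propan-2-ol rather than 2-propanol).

undec-5-yne

The longest carbon chain that includes the multiple bond has 11 carbons, so the parent hydride is undecane.
There is one C≡C triple bond, indicated by the ending -yne.
Number the chain so that numbering from this end puts the triple bond at C-5 rather than C-6.
That gives the triple bond between C-5 and C-6.
Putting it together: undec-5-yne.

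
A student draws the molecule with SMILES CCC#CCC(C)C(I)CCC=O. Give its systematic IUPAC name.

4-iodo-5-methyldec-7-ynal

Counting along the main chain through the –CHO group and the multiple bond gives 10 carbons: the parent is decane.
The highest-priority functional group is an aldehyde (terminal –CHO), so the name ends in -al.
There is one C≡C triple bond, indicated by the ending -yne.
The numbering direction is chosen so that the aldehyde carbon is C-1 by definition.
This places the triple bond between C-7 and C-8; an iodo group at C-4; a methyl group at C-5.
The substituents are ordered alphabetically, ignoring any di-/tri- multipliers.
Assembling the pieces gives 4-iodo-5-methyldec-7-ynal.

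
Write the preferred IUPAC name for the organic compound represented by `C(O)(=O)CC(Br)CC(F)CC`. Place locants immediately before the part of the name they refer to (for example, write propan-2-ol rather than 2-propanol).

3-bromo-5-fluoroheptanoic acid

The longest chain bearing the –COOH group is 7 carbons long (heptane).
A carboxylic acid (terminal –COOH) is the principal characteristic group, giving the suffix -oic acid.
The numbering direction is chosen so that the carboxylic acid carbon is C-1 by definition.
That gives a bromo group at C-3; a fluoro group at C-5.
Substituent prefixes are cited in alphabetical order (multiplying prefixes like di-/tri- are ignored for ordering).
Assembling the pieces gives 3-bromo-5-fluoroheptanoic acid.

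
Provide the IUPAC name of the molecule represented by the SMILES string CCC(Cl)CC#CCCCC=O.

8-chlorodec-5-ynal

Counting along the main chain through the –CHO group and the multiple bond gives 10 carbons: the parent is decane.
The principal characteristic group is an aldehyde (terminal –CHO), named with the suffix -al.
A C≡C triple bond in the chain gives the infix -yne-.
The numbering direction is chosen so that the aldehyde carbon is C-1 by definition.
This places the triple bond between C-5 and C-6; a chloro group at C-8.
The name is 8-chlorodec-5-ynal.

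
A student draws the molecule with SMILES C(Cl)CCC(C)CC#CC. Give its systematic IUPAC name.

8-chloro-5-methyloct-2-yne

Counting along the main chain through the multiple bond gives 8 carbons: the parent is octane.
A C≡C triple bond in the chain gives the infix -yne-.
Number the chain so that numbering from this end puts the triple bond at C-2 rather than C-6.
This places the triple bond between C-2 and C-3; a chloro group at C-8; a methyl group at C-5.
Prefixes are listed alphabetically: chloro, methyl.
Assembling the pieces gives 8-chloro-5-methyloct-2-yne.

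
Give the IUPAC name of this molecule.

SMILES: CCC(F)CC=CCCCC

The longest chain bearing the multiple bond is 10 carbons long (decane).
The chain contains a C=C double bond, so the unsaturation ending is -ene.
The numbering direction is chosen so that the substituent locant set {3} is lower than {8} at the first point of difference.
This places the double bond between C-5 and C-6; a fluoro group at C-3.
Assembling the pieces gives 3-fluorodec-5-ene.

3-fluorodec-5-ene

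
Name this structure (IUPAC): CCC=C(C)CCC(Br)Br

The longest carbon chain that includes the multiple bond has 7 carbons, so the parent hydride is heptane.
The chain contains a C=C double bond, so the unsaturation ending is -ene.
The numbering direction is chosen so that numbering from this end puts the double bond at C-3 rather than C-4.
This places the double bond between C-3 and C-4; two bromo groups at C-7; a methyl group at C-4.
Substituent prefixes are cited in alphabetical order (multiplying prefixes like di-/tri- are ignored for ordering).
Putting it together: 7,7-dibromo-4-methylhept-3-ene.

7,7-dibromo-4-methylhept-3-ene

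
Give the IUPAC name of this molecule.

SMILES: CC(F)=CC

The longest chain bearing the multiple bond is 4 carbons long (butane).
There is one C=C double bond, indicated by the ending -ene.
Number the chain so that the substituent locant set {2} is lower than {3} at the first point of difference.
With this numbering: the double bond between C-2 and C-3; a fluoro group at C-2.
The name is 2-fluorobut-2-ene.

2-fluorobut-2-ene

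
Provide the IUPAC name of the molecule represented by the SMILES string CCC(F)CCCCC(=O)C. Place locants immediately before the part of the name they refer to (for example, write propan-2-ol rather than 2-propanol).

7-fluorononan-2-one

The longest chain bearing the carbonyl is 9 carbons long (nonane).
The principal characteristic group is a ketone (C=O on an internal carbon), named with the suffix -one.
Choose the numbering such that numbering from this end puts the carbonyl group at C-2 rather than C-8.
That gives the carbonyl at C-2; a fluoro group at C-7.
The name is 7-fluorononan-2-one.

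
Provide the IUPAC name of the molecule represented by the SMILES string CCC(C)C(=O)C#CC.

The longest chain bearing the carbonyl and the multiple bond is 7 carbons long (heptane).
The principal characteristic group is a ketone (C=O on an internal carbon), named with the suffix -one.
A C≡C triple bond in the chain gives the infix -yne-.
The numbering direction is chosen so that numbering from this end puts the triple bond at C-2 rather than C-5.
With this numbering: the carbonyl at C-4; the triple bond between C-2 and C-3; a methyl group at C-5.
The name is 5-methylhept-2-yn-4-one.

5-methylhept-2-yn-4-one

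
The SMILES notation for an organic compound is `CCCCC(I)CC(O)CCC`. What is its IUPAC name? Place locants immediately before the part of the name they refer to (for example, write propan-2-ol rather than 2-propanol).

6-iododecan-4-ol

The longest chain bearing the –OH group is 10 carbons long (decane).
An alcohol (–OH) is the principal characteristic group, giving the suffix -ol.
The numbering direction is chosen so that numbering from this end puts the hydroxyl group at C-4 rather than C-7.
That gives the hydroxyl at C-4; an iodo group at C-6.
Assembling the pieces gives 6-iododecan-4-ol.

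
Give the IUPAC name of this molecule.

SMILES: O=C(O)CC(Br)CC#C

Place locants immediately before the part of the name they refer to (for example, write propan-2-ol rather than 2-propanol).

3-bromohex-5-ynoic acid

The longest carbon chain that includes the –COOH group and the multiple bond has 6 carbons, so the parent hydride is hexane.
A carboxylic acid (terminal –COOH) is the principal characteristic group, giving the suffix -oic acid.
There is one C≡C triple bond, indicated by the ending -yne.
Choose the numbering such that the carboxylic acid carbon is C-1 by definition.
That gives the triple bond between C-5 and C-6; a bromo group at C-3.
Assembling the pieces gives 3-bromohex-5-ynoic acid.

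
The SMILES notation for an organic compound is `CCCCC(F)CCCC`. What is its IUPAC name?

5-fluorononane

The parent chain contains 9 carbons (nonane).
Both numbering directions give the same locant set; either may be used.
With this numbering: a fluoro group at C-5.
Assembling the pieces gives 5-fluorononane.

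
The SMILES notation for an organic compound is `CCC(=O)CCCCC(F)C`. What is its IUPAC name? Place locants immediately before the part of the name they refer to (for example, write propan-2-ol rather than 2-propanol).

The longest carbon chain that includes the carbonyl has 9 carbons, so the parent hydride is nonane.
The highest-priority functional group is a ketone (C=O on an internal carbon), so the name ends in -one.
Number the chain so that numbering from this end puts the carbonyl group at C-3 rather than C-7.
That gives the carbonyl at C-3; a fluoro group at C-8.
Assembling the pieces gives 8-fluorononan-3-one.

8-fluorononan-3-one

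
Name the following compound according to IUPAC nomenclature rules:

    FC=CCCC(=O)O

5-fluoropent-4-enoic acid

The longest carbon chain that includes the –COOH group and the multiple bond has 5 carbons, so the parent hydride is pentane.
A carboxylic acid (terminal –COOH) is the principal characteristic group, giving the suffix -oic acid.
A C=C double bond in the chain gives the infix -ene-.
Choose the numbering such that the carboxylic acid carbon is C-1 by definition.
With this numbering: the double bond between C-4 and C-5; a fluoro group at C-5.
The name is 5-fluoropent-4-enoic acid.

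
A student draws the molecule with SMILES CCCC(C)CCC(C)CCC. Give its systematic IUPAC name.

4,7-dimethyldecane

The longest continuous carbon chain has 10 atoms, so the parent hydride is decane.
Numbering from either end gives identical locants here.
That gives methyl groups at C-4 and C-7.
Putting it together: 4,7-dimethyldecane.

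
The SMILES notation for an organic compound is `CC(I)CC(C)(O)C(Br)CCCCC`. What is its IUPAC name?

The longest carbon chain that includes the –OH group has 10 carbons, so the parent hydride is decane.
An alcohol (–OH) is the principal characteristic group, giving the suffix -ol.
Choose the numbering such that numbering from this end puts the hydroxyl group at C-4 rather than C-7.
That gives the hydroxyl at C-4; a bromo group at C-5; an iodo group at C-2; a methyl group at C-4.
Prefixes are listed alphabetically: bromo, iodo, methyl.
The name is 5-bromo-2-iodo-4-methyldecan-4-ol.

5-bromo-2-iodo-4-methyldecan-4-ol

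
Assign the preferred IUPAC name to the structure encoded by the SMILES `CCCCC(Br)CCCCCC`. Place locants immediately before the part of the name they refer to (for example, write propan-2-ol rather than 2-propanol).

5-bromoundecane

The parent chain contains 11 carbons (undecane).
The numbering direction is chosen so that the substituent locant set {5} is lower than {7} at the first point of difference.
This places a bromo group at C-5.
The name is 5-bromoundecane.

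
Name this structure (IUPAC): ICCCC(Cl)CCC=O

The longest chain bearing the –CHO group is 7 carbons long (heptane).
The principal characteristic group is an aldehyde (terminal –CHO), named with the suffix -al.
Number the chain so that the aldehyde carbon is C-1 by definition.
That gives a chloro group at C-4; an iodo group at C-7.
The substituents are ordered alphabetically, ignoring any di-/tri- multipliers.
Putting it together: 4-chloro-7-iodoheptanal.

4-chloro-7-iodoheptanal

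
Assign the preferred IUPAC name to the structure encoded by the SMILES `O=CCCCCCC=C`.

oct-7-enal

The longest chain bearing the –CHO group and the multiple bond is 8 carbons long (octane).
The principal characteristic group is an aldehyde (terminal –CHO), named with the suffix -al.
There is one C=C double bond, indicated by the ending -ene.
Number the chain so that the aldehyde carbon is C-1 by definition.
This places the double bond between C-7 and C-8.
Putting it together: oct-7-enal.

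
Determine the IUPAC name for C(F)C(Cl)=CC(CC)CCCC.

2-chloro-4-ethyl-1-fluorooct-2-ene

The longest carbon chain that includes the multiple bond has 8 carbons, so the parent hydride is octane.
There is one C=C double bond, indicated by the ending -ene.
Choose the numbering such that numbering from this end puts the double bond at C-2 rather than C-6.
That gives the double bond between C-2 and C-3; a chloro group at C-2; an ethyl group at C-4; a fluoro group at C-1.
The substituents are ordered alphabetically, ignoring any di-/tri- multipliers.
Assembling the pieces gives 2-chloro-4-ethyl-1-fluorooct-2-ene.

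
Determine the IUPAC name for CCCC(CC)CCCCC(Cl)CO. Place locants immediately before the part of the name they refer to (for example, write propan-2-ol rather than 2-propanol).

Counting along the main chain through the –OH group gives 10 carbons: the parent is decane.
The highest-priority functional group is an alcohol (–OH), so the name ends in -ol.
The numbering direction is chosen so that numbering from this end puts the hydroxyl group at C-1 rather than C-10.
That gives the hydroxyl at C-1; a chloro group at C-2; an ethyl group at C-7.
Prefixes are listed alphabetically: chloro, ethyl.
Assembling the pieces gives 2-chloro-7-ethyldecan-1-ol.

2-chloro-7-ethyldecan-1-ol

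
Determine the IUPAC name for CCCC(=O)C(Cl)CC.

The longest carbon chain that includes the carbonyl has 7 carbons, so the parent hydride is heptane.
The highest-priority functional group is a ketone (C=O on an internal carbon), so the name ends in -one.
Choose the numbering such that the substituent locant set {3} is lower than {5} at the first point of difference.
With this numbering: the carbonyl at C-4; a chloro group at C-3.
Assembling the pieces gives 3-chloroheptan-4-one.

3-chloroheptan-4-one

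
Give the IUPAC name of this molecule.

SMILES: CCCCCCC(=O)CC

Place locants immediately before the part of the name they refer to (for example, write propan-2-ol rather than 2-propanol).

nonan-3-one

The longest carbon chain that includes the carbonyl has 9 carbons, so the parent hydride is nonane.
The principal characteristic group is a ketone (C=O on an internal carbon), named with the suffix -one.
Number the chain so that numbering from this end puts the carbonyl group at C-3 rather than C-7.
That gives the carbonyl at C-3.
Assembling the pieces gives nonan-3-one.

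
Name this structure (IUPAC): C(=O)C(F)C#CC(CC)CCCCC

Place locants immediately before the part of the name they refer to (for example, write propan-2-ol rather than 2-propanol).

Counting along the main chain through the –CHO group and the multiple bond gives 10 carbons: the parent is decane.
The principal characteristic group is an aldehyde (terminal –CHO), named with the suffix -al.
There is one C≡C triple bond, indicated by the ending -yne.
Number the chain so that the aldehyde carbon is C-1 by definition.
With this numbering: the triple bond between C-3 and C-4; an ethyl group at C-5; a fluoro group at C-2.
Substituent prefixes are cited in alphabetical order (multiplying prefixes like di-/tri- are ignored for ordering).
Assembling the pieces gives 5-ethyl-2-fluorodec-3-ynal.

5-ethyl-2-fluorodec-3-ynal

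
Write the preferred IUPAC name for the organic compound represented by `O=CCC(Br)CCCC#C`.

The longest carbon chain that includes the –CHO group and the multiple bond has 8 carbons, so the parent hydride is octane.
The highest-priority functional group is an aldehyde (terminal –CHO), so the name ends in -al.
The chain contains a C≡C triple bond, so the unsaturation ending is -yne.
Choose the numbering such that the aldehyde carbon is C-1 by definition.
With this numbering: the triple bond between C-7 and C-8; a bromo group at C-3.
Putting it together: 3-bromooct-7-ynal.

3-bromooct-7-ynal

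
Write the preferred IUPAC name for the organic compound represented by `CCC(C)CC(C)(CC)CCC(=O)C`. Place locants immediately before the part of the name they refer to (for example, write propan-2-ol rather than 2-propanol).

The longest chain bearing the carbonyl is 9 carbons long (nonane).
The principal characteristic group is a ketone (C=O on an internal carbon), named with the suffix -one.
Choose the numbering such that numbering from this end puts the carbonyl group at C-2 rather than C-8.
That gives the carbonyl at C-2; an ethyl group at C-5; methyl groups at C-5 and C-7.
Substituent prefixes are cited in alphabetical order (multiplying prefixes like di-/tri- are ignored for ordering).
Putting it together: 5-ethyl-5,7-dimethylnonan-2-one.

5-ethyl-5,7-dimethylnonan-2-one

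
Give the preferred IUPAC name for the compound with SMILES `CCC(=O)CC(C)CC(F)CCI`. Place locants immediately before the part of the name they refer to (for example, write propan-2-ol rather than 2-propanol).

Counting along the main chain through the carbonyl gives 9 carbons: the parent is nonane.
A ketone (C=O on an internal carbon) is the principal characteristic group, giving the suffix -one.
Choose the numbering such that numbering from this end puts the carbonyl group at C-3 rather than C-7.
That gives the carbonyl at C-3; a fluoro group at C-7; an iodo group at C-9; a methyl group at C-5.
The substituents are ordered alphabetically, ignoring any di-/tri- multipliers.
Assembling the pieces gives 7-fluoro-9-iodo-5-methylnonan-3-one.

7-fluoro-9-iodo-5-methylnonan-3-one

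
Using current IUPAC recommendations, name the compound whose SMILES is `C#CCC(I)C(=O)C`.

The longest chain bearing the carbonyl and the multiple bond is 6 carbons long (hexane).
The highest-priority functional group is a ketone (C=O on an internal carbon), so the name ends in -one.
The chain contains a C≡C triple bond, so the unsaturation ending is -yne.
Choose the numbering such that numbering from this end puts the carbonyl group at C-2 rather than C-5.
This places the carbonyl at C-2; the triple bond between C-5 and C-6; an iodo group at C-3.
The name is 3-iodohex-5-yn-2-one.

3-iodohex-5-yn-2-one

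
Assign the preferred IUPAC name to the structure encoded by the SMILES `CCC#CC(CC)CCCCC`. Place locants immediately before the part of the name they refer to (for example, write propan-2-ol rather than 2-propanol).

5-ethyldec-3-yne

The longest carbon chain that includes the multiple bond has 10 carbons, so the parent hydride is decane.
A C≡C triple bond in the chain gives the infix -yne-.
Number the chain so that numbering from this end puts the triple bond at C-3 rather than C-7.
This places the triple bond between C-3 and C-4; an ethyl group at C-5.
Assembling the pieces gives 5-ethyldec-3-yne.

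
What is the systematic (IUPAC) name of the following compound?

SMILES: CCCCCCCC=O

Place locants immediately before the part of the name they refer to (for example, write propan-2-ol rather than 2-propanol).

The longest carbon chain that includes the –CHO group has 8 carbons, so the parent hydride is octane.
The principal characteristic group is an aldehyde (terminal –CHO), named with the suffix -al.
Number the chain so that the aldehyde carbon is C-1 by definition.
Assembling the pieces gives octanal.

octanal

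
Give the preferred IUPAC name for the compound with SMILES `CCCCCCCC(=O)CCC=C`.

The longest chain bearing the carbonyl and the multiple bond is 12 carbons long (dodecane).
The principal characteristic group is a ketone (C=O on an internal carbon), named with the suffix -one.
There is one C=C double bond, indicated by the ending -ene.
Choose the numbering such that numbering from this end puts the carbonyl group at C-5 rather than C-8.
That gives the carbonyl at C-5; the double bond between C-1 and C-2.
The name is dodec-1-en-5-one.

dodec-1-en-5-one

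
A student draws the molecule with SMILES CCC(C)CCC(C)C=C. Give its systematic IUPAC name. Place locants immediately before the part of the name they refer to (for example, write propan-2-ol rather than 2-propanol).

3,6-dimethyloct-1-ene

The longest chain bearing the multiple bond is 8 carbons long (octane).
The chain contains a C=C double bond, so the unsaturation ending is -ene.
Number the chain so that numbering from this end puts the double bond at C-1 rather than C-7.
That gives the double bond between C-1 and C-2; methyl groups at C-3 and C-6.
Putting it together: 3,6-dimethyloct-1-ene.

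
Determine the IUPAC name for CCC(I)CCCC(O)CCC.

8-iododecan-4-ol

The longest chain bearing the –OH group is 10 carbons long (decane).
An alcohol (–OH) is the principal characteristic group, giving the suffix -ol.
Choose the numbering such that numbering from this end puts the hydroxyl group at C-4 rather than C-7.
This places the hydroxyl at C-4; an iodo group at C-8.
Assembling the pieces gives 8-iododecan-4-ol.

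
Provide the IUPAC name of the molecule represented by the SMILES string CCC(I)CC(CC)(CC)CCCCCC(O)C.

8,8-diethyl-10-iodododecan-2-ol

The longest carbon chain that includes the –OH group has 12 carbons, so the parent hydride is dodecane.
An alcohol (–OH) is the principal characteristic group, giving the suffix -ol.
Choose the numbering such that numbering from this end puts the hydroxyl group at C-2 rather than C-11.
That gives the hydroxyl at C-2; two ethyl groups at C-8; an iodo group at C-10.
The substituents are ordered alphabetically, ignoring any di-/tri- multipliers.
Assembling the pieces gives 8,8-diethyl-10-iodododecan-2-ol.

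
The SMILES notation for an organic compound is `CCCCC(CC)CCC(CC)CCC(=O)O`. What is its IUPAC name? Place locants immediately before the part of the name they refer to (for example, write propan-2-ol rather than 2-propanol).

4,7-diethylundecanoic acid

The longest chain bearing the –COOH group is 11 carbons long (undecane).
The principal characteristic group is a carboxylic acid (terminal –COOH), named with the suffix -oic acid.
Number the chain so that the carboxylic acid carbon is C-1 by definition.
With this numbering: ethyl groups at C-4 and C-7.
Assembling the pieces gives 4,7-diethylundecanoic acid.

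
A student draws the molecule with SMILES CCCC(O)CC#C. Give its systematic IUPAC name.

The longest carbon chain that includes the –OH group and the multiple bond has 7 carbons, so the parent hydride is heptane.
The principal characteristic group is an alcohol (–OH), named with the suffix -ol.
A C≡C triple bond in the chain gives the infix -yne-.
The numbering direction is chosen so that numbering from this end puts the triple bond at C-1 rather than C-6.
That gives the hydroxyl at C-4; the triple bond between C-1 and C-2.
The name is hept-1-yn-4-ol.

hept-1-yn-4-ol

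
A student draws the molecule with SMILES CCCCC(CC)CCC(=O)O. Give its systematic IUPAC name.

Counting along the main chain through the –COOH group gives 8 carbons: the parent is octane.
The highest-priority functional group is a carboxylic acid (terminal –COOH), so the name ends in -oic acid.
The numbering direction is chosen so that the carboxylic acid carbon is C-1 by definition.
With this numbering: an ethyl group at C-4.
The name is 4-ethyloctanoic acid.

4-ethyloctanoic acid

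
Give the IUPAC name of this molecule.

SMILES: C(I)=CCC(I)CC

1,4-diiodohex-1-ene

The longest chain bearing the multiple bond is 6 carbons long (hexane).
The chain contains a C=C double bond, so the unsaturation ending is -ene.
The numbering direction is chosen so that numbering from this end puts the double bond at C-1 rather than C-5.
This places the double bond between C-1 and C-2; iodo groups at C-1 and C-4.
Assembling the pieces gives 1,4-diiodohex-1-ene.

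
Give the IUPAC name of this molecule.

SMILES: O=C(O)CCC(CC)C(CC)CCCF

4,5-diethyl-8-fluorooctanoic acid

The longest chain bearing the –COOH group is 8 carbons long (octane).
A carboxylic acid (terminal –COOH) is the principal characteristic group, giving the suffix -oic acid.
The numbering direction is chosen so that the carboxylic acid carbon is C-1 by definition.
This places ethyl groups at C-4 and C-5; a fluoro group at C-8.
Substituent prefixes are cited in alphabetical order (multiplying prefixes like di-/tri- are ignored for ordering).
Putting it together: 4,5-diethyl-8-fluorooctanoic acid.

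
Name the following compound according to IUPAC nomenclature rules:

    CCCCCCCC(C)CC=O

Counting along the main chain through the –CHO group gives 10 carbons: the parent is decane.
An aldehyde (terminal –CHO) is the principal characteristic group, giving the suffix -al.
Number the chain so that the aldehyde carbon is C-1 by definition.
This places a methyl group at C-3.
Assembling the pieces gives 3-methyldecanal.

3-methyldecanal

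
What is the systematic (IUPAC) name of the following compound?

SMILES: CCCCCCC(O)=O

Counting along the main chain through the –COOH group gives 7 carbons: the parent is heptane.
The highest-priority functional group is a carboxylic acid (terminal –COOH), so the name ends in -oic acid.
The numbering direction is chosen so that the carboxylic acid carbon is C-1 by definition.
The name is heptanoic acid.

heptanoic acid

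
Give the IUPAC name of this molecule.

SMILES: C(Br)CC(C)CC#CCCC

Counting along the main chain through the multiple bond gives 9 carbons: the parent is nonane.
The chain contains a C≡C triple bond, so the unsaturation ending is -yne.
Choose the numbering such that numbering from this end puts the triple bond at C-4 rather than C-5.
With this numbering: the triple bond between C-4 and C-5; a bromo group at C-9; a methyl group at C-7.
Prefixes are listed alphabetically: bromo, methyl.
The name is 9-bromo-7-methylnon-4-yne.

9-bromo-7-methylnon-4-yne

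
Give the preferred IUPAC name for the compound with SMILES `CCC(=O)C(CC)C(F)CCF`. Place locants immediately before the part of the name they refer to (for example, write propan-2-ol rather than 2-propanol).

4-ethyl-5,7-difluoroheptan-3-one

Counting along the main chain through the carbonyl gives 7 carbons: the parent is heptane.
A ketone (C=O on an internal carbon) is the principal characteristic group, giving the suffix -one.
Choose the numbering such that numbering from this end puts the carbonyl group at C-3 rather than C-5.
This places the carbonyl at C-3; an ethyl group at C-4; fluoro groups at C-5 and C-7.
Prefixes are listed alphabetically: ethyl, fluoro.
Putting it together: 4-ethyl-5,7-difluoroheptan-3-one.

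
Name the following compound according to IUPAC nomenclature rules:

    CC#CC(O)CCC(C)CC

Counting along the main chain through the –OH group and the multiple bond gives 9 carbons: the parent is nonane.
An alcohol (–OH) is the principal characteristic group, giving the suffix -ol.
The chain contains a C≡C triple bond, so the unsaturation ending is -yne.
Choose the numbering such that numbering from this end puts the hydroxyl group at C-4 rather than C-6.
This places the hydroxyl at C-4; the triple bond between C-2 and C-3; a methyl group at C-7.
Putting it together: 7-methylnon-2-yn-4-ol.

7-methylnon-2-yn-4-ol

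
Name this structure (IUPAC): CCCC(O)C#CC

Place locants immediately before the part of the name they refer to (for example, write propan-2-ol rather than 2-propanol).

hept-2-yn-4-ol

The longest chain bearing the –OH group and the multiple bond is 7 carbons long (heptane).
The principal characteristic group is an alcohol (–OH), named with the suffix -ol.
The chain contains a C≡C triple bond, so the unsaturation ending is -yne.
Choose the numbering such that numbering from this end puts the triple bond at C-2 rather than C-5.
With this numbering: the hydroxyl at C-4; the triple bond between C-2 and C-3.
The name is hept-2-yn-4-ol.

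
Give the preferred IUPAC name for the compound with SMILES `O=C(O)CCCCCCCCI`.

9-iodononanoic acid

The longest carbon chain that includes the –COOH group has 9 carbons, so the parent hydride is nonane.
The principal characteristic group is a carboxylic acid (terminal –COOH), named with the suffix -oic acid.
Number the chain so that the carboxylic acid carbon is C-1 by definition.
That gives an iodo group at C-9.
Assembling the pieces gives 9-iodononanoic acid.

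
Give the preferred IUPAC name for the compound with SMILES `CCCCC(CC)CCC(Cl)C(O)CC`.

4-chloro-7-ethylundecan-3-ol

The longest chain bearing the –OH group is 11 carbons long (undecane).
The highest-priority functional group is an alcohol (–OH), so the name ends in -ol.
Number the chain so that numbering from this end puts the hydroxyl group at C-3 rather than C-9.
That gives the hydroxyl at C-3; a chloro group at C-4; an ethyl group at C-7.
Prefixes are listed alphabetically: chloro, ethyl.
Putting it together: 4-chloro-7-ethylundecan-3-ol.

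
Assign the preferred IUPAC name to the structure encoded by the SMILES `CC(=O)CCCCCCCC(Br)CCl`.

Counting along the main chain through the carbonyl gives 11 carbons: the parent is undecane.
The highest-priority functional group is a ketone (C=O on an internal carbon), so the name ends in -one.
Number the chain so that numbering from this end puts the carbonyl group at C-2 rather than C-10.
This places the carbonyl at C-2; a bromo group at C-10; a chloro group at C-11.
Substituent prefixes are cited in alphabetical order (multiplying prefixes like di-/tri- are ignored for ordering).
Assembling the pieces gives 10-bromo-11-chloroundecan-2-one.

10-bromo-11-chloroundecan-2-one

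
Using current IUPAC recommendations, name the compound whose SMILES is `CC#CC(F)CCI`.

4-fluoro-6-iodohex-2-yne

The longest carbon chain that includes the multiple bond has 6 carbons, so the parent hydride is hexane.
The chain contains a C≡C triple bond, so the unsaturation ending is -yne.
The numbering direction is chosen so that numbering from this end puts the triple bond at C-2 rather than C-4.
With this numbering: the triple bond between C-2 and C-3; a fluoro group at C-4; an iodo group at C-6.
The substituents are ordered alphabetically, ignoring any di-/tri- multipliers.
Assembling the pieces gives 4-fluoro-6-iodohex-2-yne.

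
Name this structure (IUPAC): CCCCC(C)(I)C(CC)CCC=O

4-ethyl-5-iodo-5-methylnonanal

Counting along the main chain through the –CHO group gives 9 carbons: the parent is nonane.
An aldehyde (terminal –CHO) is the principal characteristic group, giving the suffix -al.
Choose the numbering such that the aldehyde carbon is C-1 by definition.
With this numbering: an ethyl group at C-4; an iodo group at C-5; a methyl group at C-5.
Prefixes are listed alphabetically: ethyl, iodo, methyl.
Putting it together: 4-ethyl-5-iodo-5-methylnonanal.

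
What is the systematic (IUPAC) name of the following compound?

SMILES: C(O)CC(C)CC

The longest carbon chain that includes the –OH group has 5 carbons, so the parent hydride is pentane.
An alcohol (–OH) is the principal characteristic group, giving the suffix -ol.
Choose the numbering such that numbering from this end puts the hydroxyl group at C-1 rather than C-5.
This places the hydroxyl at C-1; a methyl group at C-3.
Assembling the pieces gives 3-methylpentan-1-ol.

3-methylpentan-1-ol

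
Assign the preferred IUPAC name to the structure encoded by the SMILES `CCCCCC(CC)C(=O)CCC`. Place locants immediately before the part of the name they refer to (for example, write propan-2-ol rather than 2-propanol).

5-ethyldecan-4-one

The longest chain bearing the carbonyl is 10 carbons long (decane).
The principal characteristic group is a ketone (C=O on an internal carbon), named with the suffix -one.
The numbering direction is chosen so that numbering from this end puts the carbonyl group at C-4 rather than C-7.
That gives the carbonyl at C-4; an ethyl group at C-5.
Assembling the pieces gives 5-ethyldecan-4-one.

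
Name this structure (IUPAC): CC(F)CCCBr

The longest carbon chain is 5 atoms: the parent is pentane.
The numbering direction is chosen so that the substituent locant set {1,4} is lower than {2,5} at the first point of difference.
This places a bromo group at C-1; a fluoro group at C-4.
Substituent prefixes are cited in alphabetical order (multiplying prefixes like di-/tri- are ignored for ordering).
The name is 1-bromo-4-fluoropentane.

1-bromo-4-fluoropentane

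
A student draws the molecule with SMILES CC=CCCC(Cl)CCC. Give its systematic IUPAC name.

6-chloronon-2-ene

Counting along the main chain through the multiple bond gives 9 carbons: the parent is nonane.
A C=C double bond in the chain gives the infix -ene-.
The numbering direction is chosen so that numbering from this end puts the double bond at C-2 rather than C-7.
With this numbering: the double bond between C-2 and C-3; a chloro group at C-6.
The name is 6-chloronon-2-ene.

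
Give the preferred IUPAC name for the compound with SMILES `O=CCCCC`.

pentanal

Counting along the main chain through the –CHO group gives 5 carbons: the parent is pentane.
The highest-priority functional group is an aldehyde (terminal –CHO), so the name ends in -al.
The numbering direction is chosen so that the aldehyde carbon is C-1 by definition.
Assembling the pieces gives pentanal.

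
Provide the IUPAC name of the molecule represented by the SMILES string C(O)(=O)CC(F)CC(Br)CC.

The longest chain bearing the –COOH group is 7 carbons long (heptane).
The principal characteristic group is a carboxylic acid (terminal –COOH), named with the suffix -oic acid.
Number the chain so that the carboxylic acid carbon is C-1 by definition.
That gives a bromo group at C-5; a fluoro group at C-3.
The substituents are ordered alphabetically, ignoring any di-/tri- multipliers.
Putting it together: 5-bromo-3-fluoroheptanoic acid.

5-bromo-3-fluoroheptanoic acid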